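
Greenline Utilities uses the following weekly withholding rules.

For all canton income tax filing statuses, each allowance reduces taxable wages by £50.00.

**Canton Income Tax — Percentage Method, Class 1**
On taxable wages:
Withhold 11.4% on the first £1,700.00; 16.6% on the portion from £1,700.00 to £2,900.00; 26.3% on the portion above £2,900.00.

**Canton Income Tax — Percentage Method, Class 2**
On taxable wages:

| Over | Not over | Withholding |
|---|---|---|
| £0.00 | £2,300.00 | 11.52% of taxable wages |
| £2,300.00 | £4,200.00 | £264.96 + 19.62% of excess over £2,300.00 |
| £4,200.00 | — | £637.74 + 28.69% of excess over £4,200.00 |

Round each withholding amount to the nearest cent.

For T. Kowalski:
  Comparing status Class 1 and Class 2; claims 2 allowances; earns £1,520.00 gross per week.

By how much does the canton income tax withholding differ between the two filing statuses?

£1.70

Canton Income Tax (Class 1): taxable = £1,520.00 − 2×£50.00 = £1,420.00
  11.4% × £1,420.00 = £161.88
Canton Income Tax (Class 2): taxable = £1,520.00 − 2×£50.00 = £1,420.00
  11.52% × £1,420.00 = £163.58
Difference: |£161.88 − £163.58| = £1.70 (higher under Class 2)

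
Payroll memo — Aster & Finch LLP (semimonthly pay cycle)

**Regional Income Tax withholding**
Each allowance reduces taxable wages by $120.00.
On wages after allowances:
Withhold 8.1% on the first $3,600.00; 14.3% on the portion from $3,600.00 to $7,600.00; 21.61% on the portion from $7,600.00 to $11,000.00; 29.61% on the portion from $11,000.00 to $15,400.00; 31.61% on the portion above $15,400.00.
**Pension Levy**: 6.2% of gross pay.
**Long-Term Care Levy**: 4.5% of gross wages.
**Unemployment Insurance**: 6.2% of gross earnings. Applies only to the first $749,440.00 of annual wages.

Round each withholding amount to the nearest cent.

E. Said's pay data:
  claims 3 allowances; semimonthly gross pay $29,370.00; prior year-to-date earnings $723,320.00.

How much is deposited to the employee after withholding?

Regional Income Tax: taxable = $29,370.00 − 3×$120.00 = $29,010.00
  $2,901.18 + 31.61% × ($29,010.00 − $15,400.00) = $2,901.18 + 31.61% × $13,610.00 = $7,203.30
Pension Levy: 6.2% × $29,370.00 = $1,820.94
Long-Term Care Levy: 4.5% × $29,370.00 = $1,321.65
Unemployment Insurance: cap $749,440.00 − YTD $723,320.00 = $26,120.00 subject; 6.2% × $26,120.00 = $1,619.44
Total withheld: $7,203.30 + $1,820.94 + $1,321.65 + $1,619.44 = $11,965.33
Net pay: $29,370.00 − $11,965.33 = $17,404.67

$17,404.67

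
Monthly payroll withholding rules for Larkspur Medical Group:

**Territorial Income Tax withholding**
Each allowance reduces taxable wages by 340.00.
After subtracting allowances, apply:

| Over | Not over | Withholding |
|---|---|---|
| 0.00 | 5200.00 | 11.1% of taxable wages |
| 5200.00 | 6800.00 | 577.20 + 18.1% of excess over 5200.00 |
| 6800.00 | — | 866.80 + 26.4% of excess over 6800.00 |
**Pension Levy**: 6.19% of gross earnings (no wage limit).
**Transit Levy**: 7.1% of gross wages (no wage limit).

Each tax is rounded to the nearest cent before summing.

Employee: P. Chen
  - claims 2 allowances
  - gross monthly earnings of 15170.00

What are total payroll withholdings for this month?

4913.05

Territorial Income Tax: taxable = 15170.00 − 2×340.00 = 14490.00
  866.80 + 26.4% × (14490.00 − 6800.00) = 866.80 + 26.4% × 7690.00 = 2896.96
Pension Levy: 6.19% × 15170.00 = 939.02
Transit Levy: 7.1% × 15170.00 = 1077.07
Total: 2896.96 + 939.02 + 1077.07 = 4913.05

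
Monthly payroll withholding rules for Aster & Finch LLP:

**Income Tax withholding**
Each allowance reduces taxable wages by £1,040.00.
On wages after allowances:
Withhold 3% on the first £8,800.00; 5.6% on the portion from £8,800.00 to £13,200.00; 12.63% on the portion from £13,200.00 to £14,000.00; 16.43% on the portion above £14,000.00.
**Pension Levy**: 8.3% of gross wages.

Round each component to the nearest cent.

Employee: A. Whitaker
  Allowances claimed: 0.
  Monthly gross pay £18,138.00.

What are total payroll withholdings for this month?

Income Tax: taxable = £18,138.00
  £611.44 + 16.43% × (£18,138.00 − £14,000.00) = £611.44 + 16.43% × £4,138.00 = £1,291.31
Pension Levy: 8.3% × £18,138.00 = £1,505.45
Total: £1,291.31 + £1,505.45 = £2,796.76

£2,796.76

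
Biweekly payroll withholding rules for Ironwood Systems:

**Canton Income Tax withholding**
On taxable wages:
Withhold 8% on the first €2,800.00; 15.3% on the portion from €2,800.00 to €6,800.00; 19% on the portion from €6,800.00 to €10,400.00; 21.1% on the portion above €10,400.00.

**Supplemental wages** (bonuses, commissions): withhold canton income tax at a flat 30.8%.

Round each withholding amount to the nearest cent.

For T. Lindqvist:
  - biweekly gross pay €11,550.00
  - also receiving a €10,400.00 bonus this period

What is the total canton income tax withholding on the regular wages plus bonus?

Canton Income Tax: taxable = €11,550.00
  €1,520.00 + 21.1% × (€11,550.00 − €10,400.00) = €1,520.00 + 21.1% × €1,150.00 = €1,762.65
Supplemental (30.8% flat on bonus): 30.8% × €10,400.00 = €3,203.20
Total canton income tax: €1,762.65 + €3,203.20 = €4,965.85

€4,965.85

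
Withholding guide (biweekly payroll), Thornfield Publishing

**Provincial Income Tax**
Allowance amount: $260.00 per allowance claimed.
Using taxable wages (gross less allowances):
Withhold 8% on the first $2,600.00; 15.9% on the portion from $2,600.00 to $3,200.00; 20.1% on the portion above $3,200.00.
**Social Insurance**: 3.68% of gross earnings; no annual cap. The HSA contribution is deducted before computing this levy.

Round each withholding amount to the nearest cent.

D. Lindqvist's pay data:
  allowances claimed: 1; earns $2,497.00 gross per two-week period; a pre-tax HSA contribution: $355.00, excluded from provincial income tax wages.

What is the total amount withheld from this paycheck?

Provincial Income Tax: taxable = $2,497.00 − $355.00 − 1×$260.00 = $1,882.00
  8% × $1,882.00 = $150.56
Social Insurance: 3.68% × $2,142.00 = $78.83
Total: $150.56 + $78.83 = $229.39

$229.39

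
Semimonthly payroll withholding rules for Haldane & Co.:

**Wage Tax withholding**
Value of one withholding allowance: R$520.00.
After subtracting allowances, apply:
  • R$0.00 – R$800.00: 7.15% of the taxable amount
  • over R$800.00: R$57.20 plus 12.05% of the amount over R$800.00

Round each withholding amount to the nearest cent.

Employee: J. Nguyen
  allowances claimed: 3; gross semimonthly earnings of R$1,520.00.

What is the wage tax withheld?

R$0.00

Wage Tax: taxable = R$1,520.00 − 3×R$520.00 = R$-40.00
  Taxable ≤ 0 → R$0.00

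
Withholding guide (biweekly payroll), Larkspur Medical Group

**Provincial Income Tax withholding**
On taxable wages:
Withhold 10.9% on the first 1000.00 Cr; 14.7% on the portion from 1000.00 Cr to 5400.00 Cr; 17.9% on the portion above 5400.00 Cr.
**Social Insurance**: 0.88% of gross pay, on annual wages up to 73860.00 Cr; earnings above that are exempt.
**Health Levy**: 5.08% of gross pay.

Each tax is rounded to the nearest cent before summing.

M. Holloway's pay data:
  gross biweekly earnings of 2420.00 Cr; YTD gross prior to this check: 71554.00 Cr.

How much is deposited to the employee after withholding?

1959.03 Cr

Provincial Income Tax: taxable = 2420.00 Cr
  109.00 Cr + 14.7% × (2420.00 Cr − 1000.00 Cr) = 109.00 Cr + 14.7% × 1420.00 Cr = 317.74 Cr
Social Insurance: cap 73860.00 Cr − YTD 71554.00 Cr = 2306.00 Cr subject; 0.88% × 2306.00 Cr = 20.29 Cr
Health Levy: 5.08% × 2420.00 Cr = 122.94 Cr
Total withheld: 317.74 Cr + 20.29 Cr + 122.94 Cr = 460.97 Cr
Net pay: 2420.00 Cr − 460.97 Cr = 1959.03 Cr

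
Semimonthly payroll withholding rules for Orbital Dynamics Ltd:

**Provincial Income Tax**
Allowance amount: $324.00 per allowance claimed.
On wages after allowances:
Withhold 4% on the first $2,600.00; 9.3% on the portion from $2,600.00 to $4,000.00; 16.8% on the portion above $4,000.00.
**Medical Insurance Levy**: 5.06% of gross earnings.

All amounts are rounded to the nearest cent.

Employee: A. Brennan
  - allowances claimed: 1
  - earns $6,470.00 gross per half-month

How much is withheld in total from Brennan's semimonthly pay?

Provincial Income Tax: taxable = $6,470.00 − 1×$324.00 = $6,146.00
  $234.20 + 16.8% × ($6,146.00 − $4,000.00) = $234.20 + 16.8% × $2,146.00 = $594.73
Medical Insurance Levy: 5.06% × $6,470.00 = $327.38
Total: $594.73 + $327.38 = $922.11

$922.11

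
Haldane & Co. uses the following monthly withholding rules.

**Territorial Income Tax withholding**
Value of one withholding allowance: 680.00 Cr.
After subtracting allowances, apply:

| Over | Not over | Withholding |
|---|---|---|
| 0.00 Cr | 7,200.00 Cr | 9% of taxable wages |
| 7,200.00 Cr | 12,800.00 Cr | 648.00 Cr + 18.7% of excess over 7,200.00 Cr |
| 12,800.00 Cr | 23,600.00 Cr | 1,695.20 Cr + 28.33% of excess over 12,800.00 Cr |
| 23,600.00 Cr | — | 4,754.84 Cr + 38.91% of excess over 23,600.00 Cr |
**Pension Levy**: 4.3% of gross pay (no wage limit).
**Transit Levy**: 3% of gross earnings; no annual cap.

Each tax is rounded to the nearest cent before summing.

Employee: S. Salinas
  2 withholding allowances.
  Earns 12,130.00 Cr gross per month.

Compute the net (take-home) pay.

Territorial Income Tax: taxable = 12,130.00 Cr − 2×680.00 Cr = 10,770.00 Cr
  648.00 Cr + 18.7% × (10,770.00 Cr − 7,200.00 Cr) = 648.00 Cr + 18.7% × 3,570.00 Cr = 1,315.59 Cr
Pension Levy: 4.3% × 12,130.00 Cr = 521.59 Cr
Transit Levy: 3% × 12,130.00 Cr = 363.90 Cr
Total withheld: 1,315.59 Cr + 521.59 Cr + 363.90 Cr = 2,201.08 Cr
Net pay: 12,130.00 Cr − 2,201.08 Cr = 9,928.92 Cr

9,928.92 Cr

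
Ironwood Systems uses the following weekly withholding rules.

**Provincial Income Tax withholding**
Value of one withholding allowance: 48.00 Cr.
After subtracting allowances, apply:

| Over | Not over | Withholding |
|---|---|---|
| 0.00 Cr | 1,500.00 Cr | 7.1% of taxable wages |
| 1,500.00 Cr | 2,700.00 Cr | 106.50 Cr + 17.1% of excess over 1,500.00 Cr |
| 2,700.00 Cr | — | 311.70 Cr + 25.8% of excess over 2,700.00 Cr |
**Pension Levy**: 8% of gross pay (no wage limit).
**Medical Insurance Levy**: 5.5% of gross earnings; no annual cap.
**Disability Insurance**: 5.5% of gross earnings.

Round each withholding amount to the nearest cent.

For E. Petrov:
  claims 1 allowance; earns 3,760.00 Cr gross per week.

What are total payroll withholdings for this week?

Provincial Income Tax: taxable = 3,760.00 Cr − 1×48.00 Cr = 3,712.00 Cr
  311.70 Cr + 25.8% × (3,712.00 Cr − 2,700.00 Cr) = 311.70 Cr + 25.8% × 1,012.00 Cr = 572.80 Cr
Pension Levy: 8% × 3,760.00 Cr = 300.80 Cr
Medical Insurance Levy: 5.5% × 3,760.00 Cr = 206.80 Cr
Disability Insurance: 5.5% × 3,760.00 Cr = 206.80 Cr
Total: 572.80 Cr + 300.80 Cr + 206.80 Cr + 206.80 Cr = 1,287.20 Cr

1,287.20 Cr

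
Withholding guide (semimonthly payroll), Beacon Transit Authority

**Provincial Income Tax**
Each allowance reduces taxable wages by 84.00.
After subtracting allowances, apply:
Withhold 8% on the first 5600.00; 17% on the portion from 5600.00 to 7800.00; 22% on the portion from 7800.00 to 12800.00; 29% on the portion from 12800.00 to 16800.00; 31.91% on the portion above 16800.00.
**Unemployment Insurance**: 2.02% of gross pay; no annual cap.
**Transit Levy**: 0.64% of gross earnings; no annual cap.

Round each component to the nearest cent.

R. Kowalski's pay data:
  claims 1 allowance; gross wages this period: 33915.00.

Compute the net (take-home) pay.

Provincial Income Tax: taxable = 33915.00 − 1×84.00 = 33831.00
  3082.00 + 31.91% × (33831.00 − 16800.00) = 3082.00 + 31.91% × 17031.00 = 8516.59
Unemployment Insurance: 2.02% × 33915.00 = 685.08
Transit Levy: 0.64% × 33915.00 = 217.06
Total withheld: 8516.59 + 685.08 + 217.06 = 9418.73
Net pay: 33915.00 − 9418.73 = 24496.27

24496.27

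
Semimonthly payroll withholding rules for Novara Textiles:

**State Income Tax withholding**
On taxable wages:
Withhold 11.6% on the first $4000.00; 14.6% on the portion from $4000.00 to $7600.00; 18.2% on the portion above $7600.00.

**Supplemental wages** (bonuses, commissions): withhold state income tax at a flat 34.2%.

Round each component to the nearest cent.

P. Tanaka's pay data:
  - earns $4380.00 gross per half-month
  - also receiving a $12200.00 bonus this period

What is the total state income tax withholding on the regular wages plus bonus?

$4691.88

State Income Tax: taxable = $4380.00
  $464.00 + 14.6% × ($4380.00 − $4000.00) = $464.00 + 14.6% × $380.00 = $519.48
Supplemental (34.2% flat on bonus): 34.2% × $12200.00 = $4172.40
Total state income tax: $519.48 + $4172.40 = $4691.88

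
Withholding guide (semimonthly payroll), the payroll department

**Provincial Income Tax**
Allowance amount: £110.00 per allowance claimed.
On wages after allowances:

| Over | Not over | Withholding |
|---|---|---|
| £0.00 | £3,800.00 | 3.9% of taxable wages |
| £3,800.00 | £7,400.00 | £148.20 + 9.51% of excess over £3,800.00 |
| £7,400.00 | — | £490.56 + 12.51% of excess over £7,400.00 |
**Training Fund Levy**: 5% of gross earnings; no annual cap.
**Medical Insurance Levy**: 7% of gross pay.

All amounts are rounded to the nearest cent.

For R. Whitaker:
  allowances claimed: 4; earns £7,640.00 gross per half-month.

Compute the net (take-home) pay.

Provincial Income Tax: taxable = £7,640.00 − 4×£110.00 = £7,200.00
  £148.20 + 9.51% × (£7,200.00 − £3,800.00) = £148.20 + 9.51% × £3,400.00 = £471.54
Training Fund Levy: 5% × £7,640.00 = £382.00
Medical Insurance Levy: 7% × £7,640.00 = £534.80
Total withheld: £471.54 + £382.00 + £534.80 = £1,388.34
Net pay: £7,640.00 − £1,388.34 = £6,251.66

£6,251.66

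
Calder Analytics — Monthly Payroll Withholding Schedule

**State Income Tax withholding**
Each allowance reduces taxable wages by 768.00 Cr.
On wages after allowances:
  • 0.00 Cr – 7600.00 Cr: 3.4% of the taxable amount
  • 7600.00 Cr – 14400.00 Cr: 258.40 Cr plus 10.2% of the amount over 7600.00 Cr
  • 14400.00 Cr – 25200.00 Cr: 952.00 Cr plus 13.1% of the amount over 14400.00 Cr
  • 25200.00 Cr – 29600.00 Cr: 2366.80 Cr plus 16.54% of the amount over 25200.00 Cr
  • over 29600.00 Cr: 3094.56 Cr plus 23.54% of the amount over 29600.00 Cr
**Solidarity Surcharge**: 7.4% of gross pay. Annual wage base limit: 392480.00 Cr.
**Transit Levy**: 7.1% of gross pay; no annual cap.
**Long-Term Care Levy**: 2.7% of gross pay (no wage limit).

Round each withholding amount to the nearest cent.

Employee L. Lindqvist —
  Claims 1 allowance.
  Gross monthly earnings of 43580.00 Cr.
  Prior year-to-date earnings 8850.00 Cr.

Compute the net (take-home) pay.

29879.58 Cr

State Income Tax: taxable = 43580.00 Cr − 1×768.00 Cr = 42812.00 Cr
  3094.56 Cr + 23.54% × (42812.00 Cr − 29600.00 Cr) = 3094.56 Cr + 23.54% × 13212.00 Cr = 6204.66 Cr
Solidarity Surcharge: 7.4% × 43580.00 Cr = 3224.92 Cr
Transit Levy: 7.1% × 43580.00 Cr = 3094.18 Cr
Long-Term Care Levy: 2.7% × 43580.00 Cr = 1176.66 Cr
Total withheld: 6204.66 Cr + 3224.92 Cr + 3094.18 Cr + 1176.66 Cr = 13700.42 Cr
Net pay: 43580.00 Cr − 13700.42 Cr = 29879.58 Cr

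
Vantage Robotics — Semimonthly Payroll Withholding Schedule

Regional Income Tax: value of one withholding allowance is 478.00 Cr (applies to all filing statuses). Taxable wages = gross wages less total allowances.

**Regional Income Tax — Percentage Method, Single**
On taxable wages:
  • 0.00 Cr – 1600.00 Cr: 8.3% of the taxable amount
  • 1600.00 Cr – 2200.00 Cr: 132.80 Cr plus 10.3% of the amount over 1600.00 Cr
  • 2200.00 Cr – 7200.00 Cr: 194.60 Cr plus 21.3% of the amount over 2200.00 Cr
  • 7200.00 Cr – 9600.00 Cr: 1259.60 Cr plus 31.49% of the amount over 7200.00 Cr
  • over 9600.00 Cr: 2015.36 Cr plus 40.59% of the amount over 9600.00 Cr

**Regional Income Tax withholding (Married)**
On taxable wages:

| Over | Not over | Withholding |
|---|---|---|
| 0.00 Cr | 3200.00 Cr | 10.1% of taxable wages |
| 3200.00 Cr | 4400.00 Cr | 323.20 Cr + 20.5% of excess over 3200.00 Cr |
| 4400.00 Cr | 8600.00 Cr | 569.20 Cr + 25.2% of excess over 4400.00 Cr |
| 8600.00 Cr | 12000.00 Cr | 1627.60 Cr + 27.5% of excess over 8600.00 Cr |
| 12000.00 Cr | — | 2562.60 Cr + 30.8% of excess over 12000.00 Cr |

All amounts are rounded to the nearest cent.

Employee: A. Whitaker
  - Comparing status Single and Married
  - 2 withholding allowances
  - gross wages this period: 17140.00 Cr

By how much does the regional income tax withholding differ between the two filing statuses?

Regional Income Tax (Single): taxable = 17140.00 Cr − 2×478.00 Cr = 16184.00 Cr
  2015.36 Cr + 40.59% × (16184.00 Cr − 9600.00 Cr) = 2015.36 Cr + 40.59% × 6584.00 Cr = 4687.81 Cr
Regional Income Tax (Married): taxable = 17140.00 Cr − 2×478.00 Cr = 16184.00 Cr
  2562.60 Cr + 30.8% × (16184.00 Cr − 12000.00 Cr) = 2562.60 Cr + 30.8% × 4184.00 Cr = 3851.27 Cr
Difference: |4687.81 Cr − 3851.27 Cr| = 836.54 Cr (higher under Single)

836.54 Cr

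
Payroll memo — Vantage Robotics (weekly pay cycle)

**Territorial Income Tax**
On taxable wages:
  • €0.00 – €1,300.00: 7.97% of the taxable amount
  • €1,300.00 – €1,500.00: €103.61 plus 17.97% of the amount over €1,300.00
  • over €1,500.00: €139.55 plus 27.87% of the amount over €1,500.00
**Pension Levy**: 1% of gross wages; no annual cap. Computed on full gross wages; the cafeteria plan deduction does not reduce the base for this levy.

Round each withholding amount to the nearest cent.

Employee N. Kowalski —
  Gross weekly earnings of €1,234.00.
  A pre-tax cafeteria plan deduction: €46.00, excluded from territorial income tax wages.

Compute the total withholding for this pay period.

€107.02

Territorial Income Tax: taxable = €1,234.00 − €46.00 = €1,188.00
  7.97% × €1,188.00 = €94.68
Pension Levy: 1% × €1,234.00 = €12.34
Total: €94.68 + €12.34 = €107.02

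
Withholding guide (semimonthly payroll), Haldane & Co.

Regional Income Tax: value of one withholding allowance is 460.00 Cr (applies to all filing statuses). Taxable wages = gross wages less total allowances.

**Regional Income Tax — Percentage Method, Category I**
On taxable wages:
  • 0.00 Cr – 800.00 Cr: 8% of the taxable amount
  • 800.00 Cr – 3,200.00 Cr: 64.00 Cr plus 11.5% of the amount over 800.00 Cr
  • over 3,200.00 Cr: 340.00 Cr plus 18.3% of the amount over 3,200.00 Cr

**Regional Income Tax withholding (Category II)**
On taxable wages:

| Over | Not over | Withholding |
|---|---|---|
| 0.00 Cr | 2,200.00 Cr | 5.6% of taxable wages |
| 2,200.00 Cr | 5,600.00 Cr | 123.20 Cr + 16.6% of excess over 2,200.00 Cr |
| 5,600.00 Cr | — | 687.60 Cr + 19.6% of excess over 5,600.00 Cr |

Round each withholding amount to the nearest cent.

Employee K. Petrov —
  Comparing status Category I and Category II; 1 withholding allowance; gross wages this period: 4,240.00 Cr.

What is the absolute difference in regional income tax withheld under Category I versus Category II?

60.66 Cr

Regional Income Tax (Category I): taxable = 4,240.00 Cr − 1×460.00 Cr = 3,780.00 Cr
  340.00 Cr + 18.3% × (3,780.00 Cr − 3,200.00 Cr) = 340.00 Cr + 18.3% × 580.00 Cr = 446.14 Cr
Regional Income Tax (Category II): taxable = 4,240.00 Cr − 1×460.00 Cr = 3,780.00 Cr
  123.20 Cr + 16.6% × (3,780.00 Cr − 2,200.00 Cr) = 123.20 Cr + 16.6% × 1,580.00 Cr = 385.48 Cr
Difference: |446.14 Cr − 385.48 Cr| = 60.66 Cr (higher under Category I)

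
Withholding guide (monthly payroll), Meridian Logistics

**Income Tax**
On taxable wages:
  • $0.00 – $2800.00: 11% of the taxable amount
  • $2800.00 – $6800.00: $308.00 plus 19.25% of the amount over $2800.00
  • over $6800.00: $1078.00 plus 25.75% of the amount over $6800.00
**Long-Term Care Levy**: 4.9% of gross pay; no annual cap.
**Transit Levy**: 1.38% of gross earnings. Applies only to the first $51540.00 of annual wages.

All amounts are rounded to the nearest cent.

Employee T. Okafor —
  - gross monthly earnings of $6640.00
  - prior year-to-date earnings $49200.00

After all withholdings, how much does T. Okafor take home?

Income Tax: taxable = $6640.00
  $308.00 + 19.25% × ($6640.00 − $2800.00) = $308.00 + 19.25% × $3840.00 = $1047.20
Long-Term Care Levy: 4.9% × $6640.00 = $325.36
Transit Levy: cap $51540.00 − YTD $49200.00 = $2340.00 subject; 1.38% × $2340.00 = $32.29
Total withheld: $1047.20 + $325.36 + $32.29 = $1404.85
Net pay: $6640.00 − $1404.85 = $5235.15

$5235.15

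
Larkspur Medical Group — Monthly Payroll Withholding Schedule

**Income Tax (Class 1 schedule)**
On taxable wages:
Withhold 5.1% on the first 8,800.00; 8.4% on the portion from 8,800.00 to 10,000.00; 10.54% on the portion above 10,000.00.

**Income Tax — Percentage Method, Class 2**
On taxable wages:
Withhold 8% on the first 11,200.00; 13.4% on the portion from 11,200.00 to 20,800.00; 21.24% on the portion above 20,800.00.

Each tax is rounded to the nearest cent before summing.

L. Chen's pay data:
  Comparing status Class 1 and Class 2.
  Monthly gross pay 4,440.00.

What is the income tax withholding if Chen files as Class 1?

Income Tax (Class 1): taxable = 4,440.00
  5.1% × 4,440.00 = 226.44

226.44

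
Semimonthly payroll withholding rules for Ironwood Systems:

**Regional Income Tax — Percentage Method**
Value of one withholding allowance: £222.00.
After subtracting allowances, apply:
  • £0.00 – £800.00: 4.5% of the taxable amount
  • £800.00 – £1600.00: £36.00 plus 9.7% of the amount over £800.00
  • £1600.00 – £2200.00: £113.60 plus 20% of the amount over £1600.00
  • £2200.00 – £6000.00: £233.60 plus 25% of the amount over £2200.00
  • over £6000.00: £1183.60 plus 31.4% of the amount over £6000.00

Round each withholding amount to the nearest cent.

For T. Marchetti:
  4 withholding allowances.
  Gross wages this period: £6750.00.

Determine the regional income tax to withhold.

£1149.10

Regional Income Tax: taxable = £6750.00 − 4×£222.00 = £5862.00
  £233.60 + 25% × (£5862.00 − £2200.00) = £233.60 + 25% × £3662.00 = £1149.10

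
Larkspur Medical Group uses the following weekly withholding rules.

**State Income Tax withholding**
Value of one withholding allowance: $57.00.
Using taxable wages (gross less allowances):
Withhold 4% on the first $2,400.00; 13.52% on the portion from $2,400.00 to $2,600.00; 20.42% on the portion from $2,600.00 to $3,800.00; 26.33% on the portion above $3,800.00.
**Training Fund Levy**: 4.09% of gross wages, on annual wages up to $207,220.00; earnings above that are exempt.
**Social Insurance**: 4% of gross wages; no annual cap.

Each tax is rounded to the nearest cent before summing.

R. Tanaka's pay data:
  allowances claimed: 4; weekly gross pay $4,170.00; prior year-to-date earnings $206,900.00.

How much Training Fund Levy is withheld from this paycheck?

Training Fund Levy: cap $207,220.00 − YTD $206,900.00 = $320.00 subject; 4.09% × $320.00 = $13.09

$13.09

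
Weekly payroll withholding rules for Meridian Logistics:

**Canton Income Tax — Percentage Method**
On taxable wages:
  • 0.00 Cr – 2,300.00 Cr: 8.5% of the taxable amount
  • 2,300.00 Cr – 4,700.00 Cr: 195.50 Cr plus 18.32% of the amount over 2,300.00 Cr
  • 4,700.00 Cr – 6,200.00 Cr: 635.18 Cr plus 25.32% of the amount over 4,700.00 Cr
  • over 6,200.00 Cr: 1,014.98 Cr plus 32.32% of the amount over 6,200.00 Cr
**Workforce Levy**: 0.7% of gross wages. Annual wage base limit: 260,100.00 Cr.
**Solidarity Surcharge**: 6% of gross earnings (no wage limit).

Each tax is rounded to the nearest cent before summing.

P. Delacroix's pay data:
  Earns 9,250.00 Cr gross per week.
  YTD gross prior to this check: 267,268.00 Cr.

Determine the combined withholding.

2,555.74 Cr

Canton Income Tax: taxable = 9,250.00 Cr
  1,014.98 Cr + 32.32% × (9,250.00 Cr − 6,200.00 Cr) = 1,014.98 Cr + 32.32% × 3,050.00 Cr = 2,000.74 Cr
Workforce Levy: YTD 267,268.00 Cr ≥ cap 260,100.00 Cr → 0.00 Cr
Solidarity Surcharge: 6% × 9,250.00 Cr = 555.00 Cr
Total: 2,000.74 Cr + 0.00 Cr + 555.00 Cr = 2,555.74 Cr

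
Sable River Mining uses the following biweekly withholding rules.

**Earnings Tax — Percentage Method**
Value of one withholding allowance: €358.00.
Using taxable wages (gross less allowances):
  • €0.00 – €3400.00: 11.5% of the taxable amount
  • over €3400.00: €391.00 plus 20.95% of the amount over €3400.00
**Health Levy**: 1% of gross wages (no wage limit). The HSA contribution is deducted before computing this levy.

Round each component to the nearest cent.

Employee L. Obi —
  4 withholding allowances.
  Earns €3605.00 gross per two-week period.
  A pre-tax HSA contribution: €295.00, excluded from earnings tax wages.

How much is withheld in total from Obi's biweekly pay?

Earnings Tax: taxable = €3605.00 − €295.00 − 4×€358.00 = €1878.00
  11.5% × €1878.00 = €215.97
Health Levy: 1% × €3310.00 = €33.10
Total: €215.97 + €33.10 = €249.07

€249.07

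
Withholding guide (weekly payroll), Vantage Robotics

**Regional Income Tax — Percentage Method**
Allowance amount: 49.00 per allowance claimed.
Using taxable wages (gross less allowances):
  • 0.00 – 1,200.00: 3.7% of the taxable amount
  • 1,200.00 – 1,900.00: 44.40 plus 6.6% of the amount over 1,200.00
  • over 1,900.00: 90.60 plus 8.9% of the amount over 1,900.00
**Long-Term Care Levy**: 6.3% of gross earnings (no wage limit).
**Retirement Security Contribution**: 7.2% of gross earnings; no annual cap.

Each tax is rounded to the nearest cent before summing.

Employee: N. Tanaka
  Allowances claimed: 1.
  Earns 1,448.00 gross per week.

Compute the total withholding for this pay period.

Regional Income Tax: taxable = 1,448.00 − 1×49.00 = 1,399.00
  44.40 + 6.6% × (1,399.00 − 1,200.00) = 44.40 + 6.6% × 199.00 = 57.53
Long-Term Care Levy: 6.3% × 1,448.00 = 91.22
Retirement Security Contribution: 7.2% × 1,448.00 = 104.26
Total: 57.53 + 91.22 + 104.26 = 253.01

253.01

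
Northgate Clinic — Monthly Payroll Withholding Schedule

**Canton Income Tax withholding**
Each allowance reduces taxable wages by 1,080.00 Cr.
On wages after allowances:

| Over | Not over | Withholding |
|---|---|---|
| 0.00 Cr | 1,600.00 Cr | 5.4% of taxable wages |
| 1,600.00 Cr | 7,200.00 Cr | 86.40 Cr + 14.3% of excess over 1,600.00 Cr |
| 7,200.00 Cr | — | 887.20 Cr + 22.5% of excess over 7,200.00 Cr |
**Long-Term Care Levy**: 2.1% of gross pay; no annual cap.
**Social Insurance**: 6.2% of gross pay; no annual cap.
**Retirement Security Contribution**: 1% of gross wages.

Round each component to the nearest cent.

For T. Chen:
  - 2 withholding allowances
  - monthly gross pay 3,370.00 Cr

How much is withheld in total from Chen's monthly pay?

Canton Income Tax: taxable = 3,370.00 Cr − 2×1,080.00 Cr = 1,210.00 Cr
  5.4% × 1,210.00 Cr = 65.34 Cr
Long-Term Care Levy: 2.1% × 3,370.00 Cr = 70.77 Cr
Social Insurance: 6.2% × 3,370.00 Cr = 208.94 Cr
Retirement Security Contribution: 1% × 3,370.00 Cr = 33.70 Cr
Total: 65.34 Cr + 70.77 Cr + 208.94 Cr + 33.70 Cr = 378.75 Cr

378.75 Cr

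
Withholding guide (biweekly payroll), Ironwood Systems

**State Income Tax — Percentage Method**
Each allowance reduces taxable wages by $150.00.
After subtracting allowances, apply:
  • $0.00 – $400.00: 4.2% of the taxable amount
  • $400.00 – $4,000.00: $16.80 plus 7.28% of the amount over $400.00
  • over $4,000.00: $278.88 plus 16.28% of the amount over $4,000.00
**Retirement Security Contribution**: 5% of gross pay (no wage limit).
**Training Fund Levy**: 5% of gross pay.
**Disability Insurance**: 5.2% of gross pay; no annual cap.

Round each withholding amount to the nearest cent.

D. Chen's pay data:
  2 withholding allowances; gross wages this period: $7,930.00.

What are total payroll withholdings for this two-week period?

$2,075.20

State Income Tax: taxable = $7,930.00 − 2×$150.00 = $7,630.00
  $278.88 + 16.28% × ($7,630.00 − $4,000.00) = $278.88 + 16.28% × $3,630.00 = $869.84
Retirement Security Contribution: 5% × $7,930.00 = $396.50
Training Fund Levy: 5% × $7,930.00 = $396.50
Disability Insurance: 5.2% × $7,930.00 = $412.36
Total: $869.84 + $396.50 + $396.50 + $412.36 = $2,075.20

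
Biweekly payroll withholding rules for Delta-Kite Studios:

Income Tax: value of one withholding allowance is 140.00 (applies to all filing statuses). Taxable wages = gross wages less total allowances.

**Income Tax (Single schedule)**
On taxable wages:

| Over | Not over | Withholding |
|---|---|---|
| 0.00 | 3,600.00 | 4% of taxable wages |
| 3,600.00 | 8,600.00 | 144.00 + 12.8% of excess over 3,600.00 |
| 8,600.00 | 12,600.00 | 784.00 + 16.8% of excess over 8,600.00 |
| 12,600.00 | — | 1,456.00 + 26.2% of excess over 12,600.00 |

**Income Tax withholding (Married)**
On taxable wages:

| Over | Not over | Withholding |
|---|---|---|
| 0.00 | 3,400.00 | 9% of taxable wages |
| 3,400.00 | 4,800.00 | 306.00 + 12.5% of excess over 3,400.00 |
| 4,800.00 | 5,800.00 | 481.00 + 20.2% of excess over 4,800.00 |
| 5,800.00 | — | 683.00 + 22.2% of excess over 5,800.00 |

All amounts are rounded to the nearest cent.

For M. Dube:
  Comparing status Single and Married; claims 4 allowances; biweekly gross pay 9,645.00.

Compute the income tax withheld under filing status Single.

Income Tax (Single): taxable = 9,645.00 − 4×140.00 = 9,085.00
  784.00 + 16.8% × (9,085.00 − 8,600.00) = 784.00 + 16.8% × 485.00 = 865.48

865.48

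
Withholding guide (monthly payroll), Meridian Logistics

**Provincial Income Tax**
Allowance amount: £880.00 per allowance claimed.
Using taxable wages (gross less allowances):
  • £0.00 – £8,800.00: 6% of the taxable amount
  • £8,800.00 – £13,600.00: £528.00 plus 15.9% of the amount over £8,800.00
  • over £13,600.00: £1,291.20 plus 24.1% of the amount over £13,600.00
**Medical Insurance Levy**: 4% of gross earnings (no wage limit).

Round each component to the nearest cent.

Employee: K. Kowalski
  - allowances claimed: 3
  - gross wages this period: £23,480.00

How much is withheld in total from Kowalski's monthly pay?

Provincial Income Tax: taxable = £23,480.00 − 3×£880.00 = £20,840.00
  £1,291.20 + 24.1% × (£20,840.00 − £13,600.00) = £1,291.20 + 24.1% × £7,240.00 = £3,036.04
Medical Insurance Levy: 4% × £23,480.00 = £939.20
Total: £3,036.04 + £939.20 = £3,975.24

£3,975.24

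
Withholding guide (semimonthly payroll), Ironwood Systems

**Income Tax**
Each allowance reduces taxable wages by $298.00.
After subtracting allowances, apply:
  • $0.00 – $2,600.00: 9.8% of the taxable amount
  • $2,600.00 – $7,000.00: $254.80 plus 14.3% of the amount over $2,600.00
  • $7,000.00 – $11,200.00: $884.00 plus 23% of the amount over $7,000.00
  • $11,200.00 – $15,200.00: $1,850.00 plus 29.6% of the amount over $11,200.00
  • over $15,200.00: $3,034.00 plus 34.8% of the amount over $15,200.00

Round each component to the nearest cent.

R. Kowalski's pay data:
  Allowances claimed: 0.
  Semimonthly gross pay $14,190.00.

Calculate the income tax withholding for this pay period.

Income Tax: taxable = $14,190.00
  $1,850.00 + 29.6% × ($14,190.00 − $11,200.00) = $1,850.00 + 29.6% × $2,990.00 = $2,735.04

$2,735.04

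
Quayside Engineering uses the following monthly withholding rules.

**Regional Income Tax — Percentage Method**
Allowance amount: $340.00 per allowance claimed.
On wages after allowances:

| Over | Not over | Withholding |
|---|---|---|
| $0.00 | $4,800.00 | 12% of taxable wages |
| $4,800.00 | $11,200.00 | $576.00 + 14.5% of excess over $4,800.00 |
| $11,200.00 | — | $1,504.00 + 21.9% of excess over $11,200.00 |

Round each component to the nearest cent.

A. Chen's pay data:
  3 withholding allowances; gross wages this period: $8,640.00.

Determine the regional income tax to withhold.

Regional Income Tax: taxable = $8,640.00 − 3×$340.00 = $7,620.00
  $576.00 + 14.5% × ($7,620.00 − $4,800.00) = $576.00 + 14.5% × $2,820.00 = $984.90

$984.90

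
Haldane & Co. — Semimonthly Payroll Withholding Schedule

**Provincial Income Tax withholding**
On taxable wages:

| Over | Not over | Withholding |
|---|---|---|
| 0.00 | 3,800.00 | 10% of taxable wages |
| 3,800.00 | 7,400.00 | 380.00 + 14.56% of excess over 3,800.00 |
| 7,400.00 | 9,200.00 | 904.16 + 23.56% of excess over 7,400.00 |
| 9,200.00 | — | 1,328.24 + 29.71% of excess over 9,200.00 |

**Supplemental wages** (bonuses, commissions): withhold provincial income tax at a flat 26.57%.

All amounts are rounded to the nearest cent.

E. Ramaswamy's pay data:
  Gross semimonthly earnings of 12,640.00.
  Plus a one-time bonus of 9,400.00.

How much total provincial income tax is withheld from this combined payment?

4,847.84

Provincial Income Tax: taxable = 12,640.00
  1,328.24 + 29.71% × (12,640.00 − 9,200.00) = 1,328.24 + 29.71% × 3,440.00 = 2,350.26
Supplemental (26.57% flat on bonus): 26.57% × 9,400.00 = 2,497.58
Total provincial income tax: 2,350.26 + 2,497.58 = 4,847.84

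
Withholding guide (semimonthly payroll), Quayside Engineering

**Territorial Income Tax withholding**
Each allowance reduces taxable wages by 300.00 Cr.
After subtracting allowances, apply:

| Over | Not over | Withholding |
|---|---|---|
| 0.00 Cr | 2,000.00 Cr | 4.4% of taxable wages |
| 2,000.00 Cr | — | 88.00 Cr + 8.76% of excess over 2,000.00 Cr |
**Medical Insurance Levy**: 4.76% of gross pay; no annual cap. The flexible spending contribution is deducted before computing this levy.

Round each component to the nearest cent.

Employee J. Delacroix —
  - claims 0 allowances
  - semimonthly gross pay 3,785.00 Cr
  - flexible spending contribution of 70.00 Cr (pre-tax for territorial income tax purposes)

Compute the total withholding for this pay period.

Territorial Income Tax: taxable = 3,785.00 Cr − 70.00 Cr = 3,715.00 Cr
  88.00 Cr + 8.76% × (3,715.00 Cr − 2,000.00 Cr) = 88.00 Cr + 8.76% × 1,715.00 Cr = 238.23 Cr
Medical Insurance Levy: 4.76% × 3,715.00 Cr = 176.83 Cr
Total: 238.23 Cr + 176.83 Cr = 415.06 Cr

415.06 Cr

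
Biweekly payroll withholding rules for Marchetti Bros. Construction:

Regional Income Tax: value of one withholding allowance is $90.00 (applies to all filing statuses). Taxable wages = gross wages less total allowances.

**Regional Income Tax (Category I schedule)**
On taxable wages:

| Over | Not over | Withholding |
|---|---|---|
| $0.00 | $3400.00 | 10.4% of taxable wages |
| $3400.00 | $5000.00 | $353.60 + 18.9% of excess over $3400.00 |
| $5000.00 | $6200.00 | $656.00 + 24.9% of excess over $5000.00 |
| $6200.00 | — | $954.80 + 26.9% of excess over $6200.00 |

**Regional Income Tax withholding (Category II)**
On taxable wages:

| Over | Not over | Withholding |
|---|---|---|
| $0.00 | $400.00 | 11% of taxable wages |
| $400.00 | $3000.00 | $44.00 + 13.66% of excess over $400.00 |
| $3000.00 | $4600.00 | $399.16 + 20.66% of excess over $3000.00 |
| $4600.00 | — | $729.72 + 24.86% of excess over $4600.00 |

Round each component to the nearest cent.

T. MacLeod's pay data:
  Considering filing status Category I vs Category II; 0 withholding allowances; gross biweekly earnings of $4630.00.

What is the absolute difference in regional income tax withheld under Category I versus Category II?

Regional Income Tax (Category I): taxable = $4630.00
  $353.60 + 18.9% × ($4630.00 − $3400.00) = $353.60 + 18.9% × $1230.00 = $586.07
Regional Income Tax (Category II): taxable = $4630.00
  $729.72 + 24.86% × ($4630.00 − $4600.00) = $729.72 + 24.86% × $30.00 = $737.18
Difference: |$586.07 − $737.18| = $151.11 (higher under Category II)

$151.11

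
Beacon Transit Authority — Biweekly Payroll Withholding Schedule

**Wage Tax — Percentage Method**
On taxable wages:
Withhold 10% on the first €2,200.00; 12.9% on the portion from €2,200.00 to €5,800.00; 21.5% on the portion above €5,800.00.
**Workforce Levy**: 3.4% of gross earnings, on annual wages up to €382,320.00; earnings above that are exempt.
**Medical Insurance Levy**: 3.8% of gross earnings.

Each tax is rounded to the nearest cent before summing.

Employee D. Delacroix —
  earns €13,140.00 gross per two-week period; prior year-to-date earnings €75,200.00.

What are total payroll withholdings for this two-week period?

Wage Tax: taxable = €13,140.00
  €684.40 + 21.5% × (€13,140.00 − €5,800.00) = €684.40 + 21.5% × €7,340.00 = €2,262.50
Workforce Levy: 3.4% × €13,140.00 = €446.76
Medical Insurance Levy: 3.8% × €13,140.00 = €499.32
Total: €2,262.50 + €446.76 + €499.32 = €3,208.58

€3,208.58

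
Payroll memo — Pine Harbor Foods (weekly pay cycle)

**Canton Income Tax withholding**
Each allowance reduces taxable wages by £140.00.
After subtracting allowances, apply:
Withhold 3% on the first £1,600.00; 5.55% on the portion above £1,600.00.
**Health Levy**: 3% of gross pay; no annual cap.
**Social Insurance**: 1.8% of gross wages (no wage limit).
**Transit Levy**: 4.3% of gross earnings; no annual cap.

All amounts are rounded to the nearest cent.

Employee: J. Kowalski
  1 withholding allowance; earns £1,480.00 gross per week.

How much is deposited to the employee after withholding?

£1,305.12

Canton Income Tax: taxable = £1,480.00 − 1×£140.00 = £1,340.00
  3% × £1,340.00 = £40.20
Health Levy: 3% × £1,480.00 = £44.40
Social Insurance: 1.8% × £1,480.00 = £26.64
Transit Levy: 4.3% × £1,480.00 = £63.64
Total withheld: £40.20 + £44.40 + £26.64 + £63.64 = £174.88
Net pay: £1,480.00 − £174.88 = £1,305.12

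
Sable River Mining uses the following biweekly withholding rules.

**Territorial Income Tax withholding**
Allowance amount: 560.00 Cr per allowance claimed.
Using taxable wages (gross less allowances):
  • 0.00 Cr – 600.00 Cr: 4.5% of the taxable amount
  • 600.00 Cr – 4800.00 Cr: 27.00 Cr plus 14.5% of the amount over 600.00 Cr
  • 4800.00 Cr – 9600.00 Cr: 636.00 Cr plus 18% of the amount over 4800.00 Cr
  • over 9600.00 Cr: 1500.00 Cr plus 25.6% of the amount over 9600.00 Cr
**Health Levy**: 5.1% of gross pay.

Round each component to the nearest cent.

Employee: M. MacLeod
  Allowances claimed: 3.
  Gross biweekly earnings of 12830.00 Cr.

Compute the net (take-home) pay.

10278.87 Cr

Territorial Income Tax: taxable = 12830.00 Cr − 3×560.00 Cr = 11150.00 Cr
  1500.00 Cr + 25.6% × (11150.00 Cr − 9600.00 Cr) = 1500.00 Cr + 25.6% × 1550.00 Cr = 1896.80 Cr
Health Levy: 5.1% × 12830.00 Cr = 654.33 Cr
Total withheld: 1896.80 Cr + 654.33 Cr = 2551.13 Cr
Net pay: 12830.00 Cr − 2551.13 Cr = 10278.87 Cr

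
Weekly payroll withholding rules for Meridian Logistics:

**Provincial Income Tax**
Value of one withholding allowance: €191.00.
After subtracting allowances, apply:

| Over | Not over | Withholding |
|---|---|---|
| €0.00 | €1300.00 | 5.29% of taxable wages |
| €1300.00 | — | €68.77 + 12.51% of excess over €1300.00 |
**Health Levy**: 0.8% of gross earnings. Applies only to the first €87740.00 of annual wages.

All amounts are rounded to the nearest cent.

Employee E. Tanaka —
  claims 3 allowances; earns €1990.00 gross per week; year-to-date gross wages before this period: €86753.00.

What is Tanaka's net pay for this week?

Provincial Income Tax: taxable = €1990.00 − 3×€191.00 = €1417.00
  €68.77 + 12.51% × (€1417.00 − €1300.00) = €68.77 + 12.51% × €117.00 = €83.41
Health Levy: cap €87740.00 − YTD €86753.00 = €987.00 subject; 0.8% × €987.00 = €7.90
Total withheld: €83.41 + €7.90 = €91.31
Net pay: €1990.00 − €91.31 = €1898.69

€1898.69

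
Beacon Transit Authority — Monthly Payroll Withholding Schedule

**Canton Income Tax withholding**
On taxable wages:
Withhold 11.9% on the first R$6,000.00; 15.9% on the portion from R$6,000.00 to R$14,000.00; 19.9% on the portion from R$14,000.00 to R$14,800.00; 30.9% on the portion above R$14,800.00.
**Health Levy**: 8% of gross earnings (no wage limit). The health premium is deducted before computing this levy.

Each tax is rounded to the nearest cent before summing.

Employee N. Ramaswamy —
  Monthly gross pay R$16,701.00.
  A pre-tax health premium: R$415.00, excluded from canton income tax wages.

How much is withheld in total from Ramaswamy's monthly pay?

R$3,907.25

Canton Income Tax: taxable = R$16,701.00 − R$415.00 = R$16,286.00
  R$2,145.20 + 30.9% × (R$16,286.00 − R$14,800.00) = R$2,145.20 + 30.9% × R$1,486.00 = R$2,604.37
Health Levy: 8% × R$16,286.00 = R$1,302.88
Total: R$2,604.37 + R$1,302.88 = R$3,907.25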